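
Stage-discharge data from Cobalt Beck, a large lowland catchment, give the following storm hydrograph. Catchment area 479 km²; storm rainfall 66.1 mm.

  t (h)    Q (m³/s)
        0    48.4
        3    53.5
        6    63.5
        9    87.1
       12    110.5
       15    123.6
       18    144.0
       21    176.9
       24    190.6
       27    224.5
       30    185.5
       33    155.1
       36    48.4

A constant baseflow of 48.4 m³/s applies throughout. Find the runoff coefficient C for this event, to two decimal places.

ΣQ_DR = 982.4 m³/s; V = ΣQ_DR·Δt = 1.061 × 10^7 m³.
Runoff depth d = V / A = 22.15 mm.
C = d / P = 22.15 / 66.1 = 0.34.

C ≈ 0.34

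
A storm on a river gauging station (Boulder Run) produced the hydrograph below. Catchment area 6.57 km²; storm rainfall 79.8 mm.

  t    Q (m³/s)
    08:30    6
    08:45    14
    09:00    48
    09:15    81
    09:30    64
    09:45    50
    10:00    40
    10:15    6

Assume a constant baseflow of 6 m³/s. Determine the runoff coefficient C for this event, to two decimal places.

ΣQ_DR = 261.0 m³/s; V = ΣQ_DR·Δt = 2.349 × 10^5 m³.
Runoff depth d = V / A = 35.75 mm.
C = d / P = 35.75 / 79.8 = 0.45.

C ≈ 0.45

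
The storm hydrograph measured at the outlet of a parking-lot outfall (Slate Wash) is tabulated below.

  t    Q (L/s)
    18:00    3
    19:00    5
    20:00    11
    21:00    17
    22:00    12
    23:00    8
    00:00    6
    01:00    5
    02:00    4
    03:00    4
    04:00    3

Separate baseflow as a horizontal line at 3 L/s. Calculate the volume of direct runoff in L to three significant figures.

Direct-runoff ordinates (Q − Q_b): 0.0, 2.0, 8.0, 14.0, 9.0, 5.0, 3.0, 2.0, 1.0, 1.0, 0.0 L/s.
ΣQ_DR = 45.00 L/s.
With Δt = 1 h = 3600 s, V = ΣQ_DR · Δt = 45.00 × 3600 = 1.62 × 10^5 L.

V ≈ 1.62 × 10^5 L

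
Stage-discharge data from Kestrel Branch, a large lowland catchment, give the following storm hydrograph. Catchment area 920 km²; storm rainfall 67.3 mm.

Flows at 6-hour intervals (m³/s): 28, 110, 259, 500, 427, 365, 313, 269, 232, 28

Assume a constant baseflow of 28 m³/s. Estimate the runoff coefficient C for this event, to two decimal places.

C ≈ 0.79

ΣQ_DR = 2251 m³/s; V = ΣQ_DR·Δt = 4.862 × 10^7 m³.
Runoff depth d = V / A = 52.85 mm.
C = d / P = 52.85 / 67.3 = 0.79.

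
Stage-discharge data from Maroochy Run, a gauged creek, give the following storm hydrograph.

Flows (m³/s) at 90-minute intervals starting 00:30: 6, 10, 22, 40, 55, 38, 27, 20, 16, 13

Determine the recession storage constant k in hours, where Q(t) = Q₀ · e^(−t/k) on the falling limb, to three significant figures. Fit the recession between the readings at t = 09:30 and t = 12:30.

k ≈ 5.73 h

On the falling limb, Q drops from 27 to 16 m³/s between t = 09:30 and t = 12:30 (Δt = 3 h).
k = −Δt / ln(Q₂/Q₁) = −3 / ln(16/27) = 5.73 h.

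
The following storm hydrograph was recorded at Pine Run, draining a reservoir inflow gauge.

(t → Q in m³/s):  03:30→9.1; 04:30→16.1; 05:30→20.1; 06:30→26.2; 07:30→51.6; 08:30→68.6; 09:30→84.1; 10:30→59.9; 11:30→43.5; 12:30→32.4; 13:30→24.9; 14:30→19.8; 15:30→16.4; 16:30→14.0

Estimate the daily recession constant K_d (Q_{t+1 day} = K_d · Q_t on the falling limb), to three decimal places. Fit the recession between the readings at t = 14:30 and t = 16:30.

Between t = 14:30 and t = 16:30 the flow falls from 19.8 to 14.0 m³/s over 2×1 h = 2 h.
Per-interval ratio K = (14.0/19.8)^(1/2) = 0.8409; K_d = K^(24/1) = 0.016.

K_d ≈ 0.016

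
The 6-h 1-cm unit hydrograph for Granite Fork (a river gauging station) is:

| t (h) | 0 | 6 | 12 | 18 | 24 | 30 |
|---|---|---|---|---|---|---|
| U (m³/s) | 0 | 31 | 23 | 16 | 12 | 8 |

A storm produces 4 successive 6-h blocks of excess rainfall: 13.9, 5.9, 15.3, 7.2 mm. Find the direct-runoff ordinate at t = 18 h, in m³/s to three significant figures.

Q ≈ 83.2 m³/s

By discrete convolution, Q_j = Σ (P_i / 10 mm) · U_{j−i}.
At t = 18 h (j=3): Q = (13.9/10)·16 + (5.9/10)·23 + (15.3/10)·31 + (7.2/10)·0 = 83.2 m³/s.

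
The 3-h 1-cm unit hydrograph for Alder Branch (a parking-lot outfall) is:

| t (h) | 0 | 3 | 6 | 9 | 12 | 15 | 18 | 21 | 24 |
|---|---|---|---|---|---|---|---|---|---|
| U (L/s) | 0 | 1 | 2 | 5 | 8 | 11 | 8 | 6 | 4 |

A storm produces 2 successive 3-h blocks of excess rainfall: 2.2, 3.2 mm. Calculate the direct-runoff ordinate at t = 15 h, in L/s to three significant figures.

Q ≈ 4.98 L/s

By discrete convolution, Q_j = Σ (P_i / 10 mm) · U_{j−i}.
At t = 15 h (j=5): Q = (2.2/10)·11 + (3.2/10)·8 = 4.98 L/s.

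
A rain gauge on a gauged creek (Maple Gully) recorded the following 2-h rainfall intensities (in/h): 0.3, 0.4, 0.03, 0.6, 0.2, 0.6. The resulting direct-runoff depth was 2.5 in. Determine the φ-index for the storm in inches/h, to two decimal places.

φ ≈ 0.17 in/h

Only the 5 blocks with intensity above φ contribute runoff: 0.3, 0.4, 0.6, 0.2, 0.6 in/h.
Σ(I−φ)·Δt = d  ⇒  (0.3+0.4+0.6+0.2+0.6 − 5φ)·2 = 2.5
φ = (2.100 − 2.5/2) / 5 = 0.17 in/h.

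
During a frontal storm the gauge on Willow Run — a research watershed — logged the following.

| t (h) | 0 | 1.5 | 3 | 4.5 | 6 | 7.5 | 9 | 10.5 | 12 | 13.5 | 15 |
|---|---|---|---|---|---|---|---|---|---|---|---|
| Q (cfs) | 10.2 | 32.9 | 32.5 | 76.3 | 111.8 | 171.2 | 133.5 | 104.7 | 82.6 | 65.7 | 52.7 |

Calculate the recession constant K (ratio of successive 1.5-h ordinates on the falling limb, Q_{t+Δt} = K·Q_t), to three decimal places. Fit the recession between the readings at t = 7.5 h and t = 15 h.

Using the recession-limb readings at t = 7.5 h and t = 15 h: Q falls from 171.2 to 52.7 cfs over 5 intervals.
K = (Q₂/Q₁)^(1/5) = (52.7/171.2)^(1/5) = 0.790.

K ≈ 0.790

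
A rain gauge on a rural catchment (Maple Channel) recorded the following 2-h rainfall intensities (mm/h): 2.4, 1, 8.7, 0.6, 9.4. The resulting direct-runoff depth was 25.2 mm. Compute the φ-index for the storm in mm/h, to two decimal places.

φ ≈ 2.75 mm/h

Only the 2 blocks with intensity above φ contribute runoff: 8.7, 9.4 mm/h.
Σ(I−φ)·Δt = d  ⇒  (8.7+9.4 − 2φ)·2 = 25.2
φ = (18.10 − 25.2/2) / 2 = 2.75 mm/h.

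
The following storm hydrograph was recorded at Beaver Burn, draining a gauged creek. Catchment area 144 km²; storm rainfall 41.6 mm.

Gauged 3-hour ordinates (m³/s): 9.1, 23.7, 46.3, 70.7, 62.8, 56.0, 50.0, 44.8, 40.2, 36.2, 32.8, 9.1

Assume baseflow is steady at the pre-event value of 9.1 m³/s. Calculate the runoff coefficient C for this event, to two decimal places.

C ≈ 0.67

ΣQ_DR = 372.5 m³/s; V = ΣQ_DR·Δt = 4.023 × 10^6 m³.
Runoff depth d = V / A = 27.94 mm.
C = d / P = 27.94 / 41.6 = 0.67.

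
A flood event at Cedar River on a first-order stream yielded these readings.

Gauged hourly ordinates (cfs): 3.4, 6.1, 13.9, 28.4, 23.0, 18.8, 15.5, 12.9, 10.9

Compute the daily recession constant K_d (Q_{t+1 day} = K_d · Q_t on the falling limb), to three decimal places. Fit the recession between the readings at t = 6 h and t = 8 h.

Between t = 6 h and t = 8 h the flow falls from 15.5 to 10.9 cfs over 2×1 h = 2 h.
Per-interval ratio K = (10.9/15.5)^(1/2) = 0.8386; K_d = K^(24/1) = 0.015.

K_d ≈ 0.015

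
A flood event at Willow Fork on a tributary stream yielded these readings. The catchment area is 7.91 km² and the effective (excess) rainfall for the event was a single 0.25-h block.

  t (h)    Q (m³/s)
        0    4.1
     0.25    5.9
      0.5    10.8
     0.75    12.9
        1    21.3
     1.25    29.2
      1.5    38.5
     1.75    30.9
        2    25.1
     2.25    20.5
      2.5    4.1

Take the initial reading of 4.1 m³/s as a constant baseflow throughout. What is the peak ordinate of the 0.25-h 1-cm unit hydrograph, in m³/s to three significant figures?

Direct runoff: 0.0, 1.8, 6.7, 8.8, 17.2, 25.1, 34.4, 26.8, 21.0, 16.4, 0.0 m³/s; ΣQ_DR = 158.2 m³/s, peak = 34.4 m³/s.
Runoff depth d = ΣQ_DR·Δt / A = 158.2 × 900 / (7.91 km²) = 18.00 mm.
The 1-cm UH is the DRH scaled by (10 mm)/d, so U_p = 34.4 × 10/18.00 = 19.1 m³/s.

U_p ≈ 19.1 m³/s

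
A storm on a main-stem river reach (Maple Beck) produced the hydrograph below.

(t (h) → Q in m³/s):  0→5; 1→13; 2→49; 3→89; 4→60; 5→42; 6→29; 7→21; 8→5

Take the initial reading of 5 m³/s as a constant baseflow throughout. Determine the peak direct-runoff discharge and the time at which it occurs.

Q_p = 84.0 m³/s at t = 3 h

Subtracting baseflow gives direct-runoff ordinates: 0.0, 8.0, 44.0, 84.0, 55.0, 37.0, 24.0, 16.0, 0.0 m³/s.
The maximum is 84.0 m³/s, occurring at the reading for t = 3 h.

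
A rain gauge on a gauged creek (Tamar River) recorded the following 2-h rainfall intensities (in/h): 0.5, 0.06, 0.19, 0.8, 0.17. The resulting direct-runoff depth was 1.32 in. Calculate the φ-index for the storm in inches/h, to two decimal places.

φ ≈ 0.32 in/h

Only the 2 blocks with intensity above φ contribute runoff: 0.5, 0.8 in/h.
Σ(I−φ)·Δt = d  ⇒  (0.5+0.8 − 2φ)·2 = 1.32
φ = (1.300 − 1.32/2) / 2 = 0.32 in/h.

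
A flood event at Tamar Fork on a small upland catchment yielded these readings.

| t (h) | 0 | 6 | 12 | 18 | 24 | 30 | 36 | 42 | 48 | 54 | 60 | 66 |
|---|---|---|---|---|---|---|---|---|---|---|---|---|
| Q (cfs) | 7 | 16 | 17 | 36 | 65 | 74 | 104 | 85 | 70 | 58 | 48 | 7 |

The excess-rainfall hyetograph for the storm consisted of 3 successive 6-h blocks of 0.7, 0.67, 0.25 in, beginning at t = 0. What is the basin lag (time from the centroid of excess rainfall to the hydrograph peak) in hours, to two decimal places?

t_L ≈ 28.67 h

Centroid of excess rainfall: t_c = Σ P_i·t̄_i / ΣP_i = 7.3333 h (block centres at 3, 9, 15 h).
Hydrograph peak occurs at t = 36 h, so basin lag t_L = 36 − 7.3333 = 28.67 h.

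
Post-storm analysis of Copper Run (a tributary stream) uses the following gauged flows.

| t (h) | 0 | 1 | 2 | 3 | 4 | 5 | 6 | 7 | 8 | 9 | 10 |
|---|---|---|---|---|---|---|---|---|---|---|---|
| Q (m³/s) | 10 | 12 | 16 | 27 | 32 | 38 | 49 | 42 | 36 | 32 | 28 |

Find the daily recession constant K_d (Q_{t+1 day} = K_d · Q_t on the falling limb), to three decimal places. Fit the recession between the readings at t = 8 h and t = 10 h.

K_d ≈ 0.049

Between t = 8 h and t = 10 h the flow falls from 36 to 28 m³/s over 2×1 h = 2 h.
Per-interval ratio K = (28/36)^(1/2) = 0.8819; K_d = K^(24/1) = 0.049.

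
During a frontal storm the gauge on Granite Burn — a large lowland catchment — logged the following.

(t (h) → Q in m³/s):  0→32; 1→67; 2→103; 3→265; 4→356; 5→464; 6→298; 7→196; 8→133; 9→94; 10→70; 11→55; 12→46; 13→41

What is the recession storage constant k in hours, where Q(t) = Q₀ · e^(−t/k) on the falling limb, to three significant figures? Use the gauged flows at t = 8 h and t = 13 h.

On the falling limb, Q drops from 133 to 41 m³/s between t = 8 h and t = 13 h (Δt = 5 h).
k = −Δt / ln(Q₂/Q₁) = −5 / ln(41/133) = 4.25 h.

k ≈ 4.25 h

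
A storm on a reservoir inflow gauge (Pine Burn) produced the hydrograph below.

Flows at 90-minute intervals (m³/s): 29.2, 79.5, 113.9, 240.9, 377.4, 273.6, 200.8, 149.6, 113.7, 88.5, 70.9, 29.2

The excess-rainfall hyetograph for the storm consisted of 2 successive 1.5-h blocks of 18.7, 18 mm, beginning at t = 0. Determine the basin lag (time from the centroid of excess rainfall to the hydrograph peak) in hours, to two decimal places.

Centroid of excess rainfall: t_c = Σ P_i·t̄_i / ΣP_i = 1.4857 h (block centres at 0.75, 2.25 h).
Hydrograph peak occurs at t = 6 h, so basin lag t_L = 6 − 1.4857 = 4.51 h.

t_L ≈ 4.51 h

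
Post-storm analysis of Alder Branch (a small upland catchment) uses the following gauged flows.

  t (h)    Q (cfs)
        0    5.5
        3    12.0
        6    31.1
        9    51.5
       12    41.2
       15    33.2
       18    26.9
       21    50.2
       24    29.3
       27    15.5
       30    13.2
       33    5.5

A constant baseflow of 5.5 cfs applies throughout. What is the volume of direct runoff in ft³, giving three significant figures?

Direct-runoff ordinates (Q − Q_b): 0.0, 6.5, 25.6, 46.0, 35.7, 27.7, 21.4, 44.7, 23.8, 10.0, 7.7, 0.0 cfs.
ΣQ_DR = 249.1 cfs.
With Δt = 3 h = 10800 s, V = ΣQ_DR · Δt = 249.1 × 10800 = 2.69 × 10^6 ft³.

V ≈ 2.69 × 10^6 ft³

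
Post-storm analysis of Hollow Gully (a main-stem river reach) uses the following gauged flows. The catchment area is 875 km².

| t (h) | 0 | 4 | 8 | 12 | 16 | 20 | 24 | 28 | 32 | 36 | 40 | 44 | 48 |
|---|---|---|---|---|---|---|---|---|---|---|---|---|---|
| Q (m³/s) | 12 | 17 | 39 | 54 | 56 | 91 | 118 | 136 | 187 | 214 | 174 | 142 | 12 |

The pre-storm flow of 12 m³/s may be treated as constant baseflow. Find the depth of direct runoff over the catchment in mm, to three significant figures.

d ≈ 18.0 mm

Direct runoff: 0.0, 5.0, 27.0, 42.0, 44.0, 79.0, 106.0, 124.0, 175.0, 202.0, 162.0, 130.0, 0.0 m³/s; ΣQ_DR = 1096 m³/s.
V = ΣQ_DR · Δt = 1096 × 14400 s = 1.578 × 10^7 m³.
Over A = 875 km², depth = V / A = 18.0 mm.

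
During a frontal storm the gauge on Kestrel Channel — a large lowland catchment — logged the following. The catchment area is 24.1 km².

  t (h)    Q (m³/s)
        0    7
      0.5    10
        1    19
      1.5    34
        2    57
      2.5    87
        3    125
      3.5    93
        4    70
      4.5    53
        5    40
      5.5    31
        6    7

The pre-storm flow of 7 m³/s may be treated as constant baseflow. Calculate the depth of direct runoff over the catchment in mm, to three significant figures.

d ≈ 40.5 mm

Direct runoff: 0.0, 3.0, 12.0, 27.0, 50.0, 80.0, 118.0, 86.0, 63.0, 46.0, 33.0, 24.0, 0.0 m³/s; ΣQ_DR = 542.0 m³/s.
V = ΣQ_DR · Δt = 542.0 × 1800 s = 9.756 × 10^5 m³.
Over A = 24.1 km², depth = V / A = 40.5 mm.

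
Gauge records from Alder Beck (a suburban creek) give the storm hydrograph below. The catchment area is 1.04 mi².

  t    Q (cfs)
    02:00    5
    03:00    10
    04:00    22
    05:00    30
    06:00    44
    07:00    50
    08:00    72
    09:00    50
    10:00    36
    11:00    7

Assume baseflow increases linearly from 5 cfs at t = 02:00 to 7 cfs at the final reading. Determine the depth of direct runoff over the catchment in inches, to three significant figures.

d ≈ 0.396 in

Direct runoff: 0.00, 4.78, 16.56, 24.33, 38.11, 43.89, 65.67, 43.44, 29.22, 0.00 cfs; ΣQ_DR = 266.0 cfs.
V = ΣQ_DR · Δt = 266.0 × 3600 s = 9.576 × 10^5 ft³.
Over A = 1.04 mi², depth = V / A = 0.396 in.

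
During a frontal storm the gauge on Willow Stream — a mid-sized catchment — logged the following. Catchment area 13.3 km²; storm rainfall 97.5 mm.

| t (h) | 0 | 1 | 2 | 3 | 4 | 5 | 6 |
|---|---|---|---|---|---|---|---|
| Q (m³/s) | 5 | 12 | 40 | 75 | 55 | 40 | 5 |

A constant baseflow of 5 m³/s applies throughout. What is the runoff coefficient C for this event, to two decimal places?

C ≈ 0.55

ΣQ_DR = 197.0 m³/s; V = ΣQ_DR·Δt = 7.092 × 10^5 m³.
Runoff depth d = V / A = 53.32 mm.
C = d / P = 53.32 / 97.5 = 0.55.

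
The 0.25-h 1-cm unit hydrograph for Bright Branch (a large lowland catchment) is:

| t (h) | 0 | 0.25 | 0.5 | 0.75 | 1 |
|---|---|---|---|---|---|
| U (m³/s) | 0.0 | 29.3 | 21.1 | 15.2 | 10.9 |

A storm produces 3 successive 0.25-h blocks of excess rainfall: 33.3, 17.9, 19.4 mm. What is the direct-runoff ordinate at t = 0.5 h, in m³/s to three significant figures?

By discrete convolution, Q_j = Σ (P_i / 10 mm) · U_{j−i}.
At t = 0.5 h (j=2): Q = (33.3/10)·21.1 + (17.9/10)·29.3 + (19.4/10)·0.0 = 123 m³/s.

Q ≈ 123 m³/s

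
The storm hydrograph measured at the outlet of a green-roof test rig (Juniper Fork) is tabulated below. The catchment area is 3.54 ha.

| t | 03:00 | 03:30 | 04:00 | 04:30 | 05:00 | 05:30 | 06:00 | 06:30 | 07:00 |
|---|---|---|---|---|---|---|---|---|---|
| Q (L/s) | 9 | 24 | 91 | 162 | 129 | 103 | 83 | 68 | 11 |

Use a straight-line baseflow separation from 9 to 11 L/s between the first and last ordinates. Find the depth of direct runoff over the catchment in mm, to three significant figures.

Direct runoff: 0.00, 14.75, 81.50, 152.25, 119.00, 92.75, 72.50, 57.25, 0.00 L/s; ΣQ_DR = 590.0 L/s.
V = ΣQ_DR · Δt = 590.0 × 1800 s = 1.062 × 10^6 L.
Over A = 3.54 ha, depth = V / A = 30.0 mm.

d ≈ 30.0 mm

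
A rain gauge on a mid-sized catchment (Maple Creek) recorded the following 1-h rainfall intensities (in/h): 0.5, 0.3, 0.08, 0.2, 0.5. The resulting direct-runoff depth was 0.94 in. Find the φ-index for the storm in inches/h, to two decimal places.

Only the 4 blocks with intensity above φ contribute runoff: 0.5, 0.3, 0.2, 0.5 in/h.
Σ(I−φ)·Δt = d  ⇒  (0.5+0.3+0.2+0.5 − 4φ)·1 = 0.94
φ = (1.500 − 0.94/1) / 4 = 0.14 in/h.

φ ≈ 0.14 in/h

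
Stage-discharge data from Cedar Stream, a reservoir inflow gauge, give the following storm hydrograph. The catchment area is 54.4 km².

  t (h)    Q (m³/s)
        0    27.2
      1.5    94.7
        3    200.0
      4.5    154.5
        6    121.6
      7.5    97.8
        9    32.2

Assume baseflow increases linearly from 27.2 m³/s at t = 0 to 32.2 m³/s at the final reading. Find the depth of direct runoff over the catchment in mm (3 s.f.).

d ≈ 51.6 mm

Direct runoff: 0.00, 66.67, 171.13, 124.80, 91.07, 66.43, 0.00 m³/s; ΣQ_DR = 520.1 m³/s.
V = ΣQ_DR · Δt = 520.1 × 5400 s = 2.809 × 10^6 m³.
Over A = 54.4 km², depth = V / A = 51.6 mm.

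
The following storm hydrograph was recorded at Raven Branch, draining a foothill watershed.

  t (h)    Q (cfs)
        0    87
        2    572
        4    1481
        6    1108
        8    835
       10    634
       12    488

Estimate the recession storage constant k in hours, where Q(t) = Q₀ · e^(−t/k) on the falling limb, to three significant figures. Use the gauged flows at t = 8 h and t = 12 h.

On the falling limb, Q drops from 835 to 488 cfs between t = 8 h and t = 12 h (Δt = 4 h).
k = −Δt / ln(Q₂/Q₁) = −4 / ln(488/835) = 7.45 h.

k ≈ 7.45 h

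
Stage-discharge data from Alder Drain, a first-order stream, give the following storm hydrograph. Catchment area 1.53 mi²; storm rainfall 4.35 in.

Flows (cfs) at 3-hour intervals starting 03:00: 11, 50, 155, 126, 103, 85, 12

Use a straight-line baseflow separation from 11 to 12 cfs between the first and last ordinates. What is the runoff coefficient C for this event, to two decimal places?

C ≈ 0.32

ΣQ_DR = 461.5 cfs; V = ΣQ_DR·Δt = 4.984 × 10^6 ft³.
Runoff depth d = V / A = 1.402 in.
C = d / P = 1.402 / 4.35 = 0.32.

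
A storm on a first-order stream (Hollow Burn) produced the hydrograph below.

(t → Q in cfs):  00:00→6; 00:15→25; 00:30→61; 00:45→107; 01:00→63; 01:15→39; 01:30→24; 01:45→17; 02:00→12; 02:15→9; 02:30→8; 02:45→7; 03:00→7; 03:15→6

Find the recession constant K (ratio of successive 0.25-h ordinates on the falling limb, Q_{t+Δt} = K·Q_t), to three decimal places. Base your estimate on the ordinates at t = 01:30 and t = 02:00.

Using the recession-limb readings at t = 01:30 and t = 02:00: Q falls from 24 to 12 cfs over 2 intervals.
K = (Q₂/Q₁)^(1/2) = (12/24)^(1/2) = 0.707.

K ≈ 0.707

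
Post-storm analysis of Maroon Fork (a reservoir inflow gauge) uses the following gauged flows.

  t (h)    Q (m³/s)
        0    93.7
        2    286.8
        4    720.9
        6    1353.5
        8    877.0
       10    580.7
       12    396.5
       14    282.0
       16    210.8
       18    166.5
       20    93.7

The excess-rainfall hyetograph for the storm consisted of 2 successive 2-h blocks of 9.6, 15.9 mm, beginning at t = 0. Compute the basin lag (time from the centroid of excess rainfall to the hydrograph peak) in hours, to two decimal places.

Centroid of excess rainfall: t_c = Σ P_i·t̄_i / ΣP_i = 2.2471 h (block centres at 1, 3 h).
Hydrograph peak occurs at t = 6 h, so basin lag t_L = 6 − 2.2471 = 3.75 h.

t_L ≈ 3.75 h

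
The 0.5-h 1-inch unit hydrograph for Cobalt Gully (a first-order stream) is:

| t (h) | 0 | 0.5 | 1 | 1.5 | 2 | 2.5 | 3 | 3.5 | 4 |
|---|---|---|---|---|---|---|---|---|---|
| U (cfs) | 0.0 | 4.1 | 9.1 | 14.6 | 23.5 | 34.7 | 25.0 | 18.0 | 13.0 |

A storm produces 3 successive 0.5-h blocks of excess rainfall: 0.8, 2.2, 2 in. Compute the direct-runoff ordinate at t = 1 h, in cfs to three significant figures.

By discrete convolution, Q_j = Σ (P_i / 1 in) · U_{j−i}.
At t = 1 h (j=2): Q = (0.8/1)·9.1 + (2.2/1)·4.1 + (2/1)·0.0 = 16.3 cfs.

Q ≈ 16.3 cfs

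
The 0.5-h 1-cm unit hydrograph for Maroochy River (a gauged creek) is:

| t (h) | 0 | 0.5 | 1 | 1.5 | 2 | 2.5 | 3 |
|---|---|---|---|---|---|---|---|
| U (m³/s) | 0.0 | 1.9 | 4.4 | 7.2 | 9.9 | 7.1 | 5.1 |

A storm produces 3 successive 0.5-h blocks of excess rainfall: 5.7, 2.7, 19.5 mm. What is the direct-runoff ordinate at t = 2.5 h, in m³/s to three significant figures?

Q ≈ 20.8 m³/s

By discrete convolution, Q_j = Σ (P_i / 10 mm) · U_{j−i}.
At t = 2.5 h (j=5): Q = (5.7/10)·7.1 + (2.7/10)·9.9 + (19.5/10)·7.2 = 20.8 m³/s.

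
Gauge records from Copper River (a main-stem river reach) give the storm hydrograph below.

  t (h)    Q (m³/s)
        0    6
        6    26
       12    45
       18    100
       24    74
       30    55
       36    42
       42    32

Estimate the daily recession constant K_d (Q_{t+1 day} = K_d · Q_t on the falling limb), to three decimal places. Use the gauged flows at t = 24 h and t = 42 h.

K_d ≈ 0.327

Between t = 24 h and t = 42 h the flow falls from 74 to 32 m³/s over 3×6 h = 18 h.
Per-interval ratio K = (32/74)^(1/3) = 0.7562; K_d = K^(24/6) = 0.327.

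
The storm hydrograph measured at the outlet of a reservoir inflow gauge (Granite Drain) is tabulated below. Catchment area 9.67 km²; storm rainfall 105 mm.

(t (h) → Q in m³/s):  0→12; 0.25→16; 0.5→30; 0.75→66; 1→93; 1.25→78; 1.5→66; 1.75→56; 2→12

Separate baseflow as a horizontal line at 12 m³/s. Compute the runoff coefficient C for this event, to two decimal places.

C ≈ 0.28

ΣQ_DR = 321.0 m³/s; V = ΣQ_DR·Δt = 2.889 × 10^5 m³.
Runoff depth d = V / A = 29.88 mm.
C = d / P = 29.88 / 105 = 0.28.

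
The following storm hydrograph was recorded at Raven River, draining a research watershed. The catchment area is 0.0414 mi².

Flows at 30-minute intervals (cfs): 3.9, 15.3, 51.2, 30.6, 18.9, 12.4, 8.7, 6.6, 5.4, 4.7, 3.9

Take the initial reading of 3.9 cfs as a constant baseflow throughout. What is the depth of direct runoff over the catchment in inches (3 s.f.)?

d ≈ 2.22 in

Direct runoff: 0.0, 11.4, 47.3, 26.7, 15.0, 8.5, 4.8, 2.7, 1.5, 0.8, 0.0 cfs; ΣQ_DR = 118.7 cfs.
V = ΣQ_DR · Δt = 118.7 × 1800 s = 2.137 × 10^5 ft³.
Over A = 0.0414 mi², depth = V / A = 2.22 in.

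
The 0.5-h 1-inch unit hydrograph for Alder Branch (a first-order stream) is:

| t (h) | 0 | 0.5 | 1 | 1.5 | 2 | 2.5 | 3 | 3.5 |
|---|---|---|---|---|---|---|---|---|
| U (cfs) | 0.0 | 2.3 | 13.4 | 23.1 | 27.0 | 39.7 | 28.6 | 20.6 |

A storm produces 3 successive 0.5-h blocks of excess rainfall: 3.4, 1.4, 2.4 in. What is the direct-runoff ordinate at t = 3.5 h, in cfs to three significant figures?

By discrete convolution, Q_j = Σ (P_i / 1 in) · U_{j−i}.
At t = 3.5 h (j=7): Q = (3.4/1)·20.6 + (1.4/1)·28.6 + (2.4/1)·39.7 = 205 cfs.

Q ≈ 205 cfs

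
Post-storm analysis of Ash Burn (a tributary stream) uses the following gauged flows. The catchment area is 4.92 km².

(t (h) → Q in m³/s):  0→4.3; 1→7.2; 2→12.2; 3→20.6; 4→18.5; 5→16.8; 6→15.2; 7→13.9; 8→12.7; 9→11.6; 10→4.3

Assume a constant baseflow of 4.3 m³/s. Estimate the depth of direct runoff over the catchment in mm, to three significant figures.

d ≈ 65.9 mm

Direct runoff: 0.0, 2.9, 7.9, 16.3, 14.2, 12.5, 10.9, 9.6, 8.4, 7.3, 0.0 m³/s; ΣQ_DR = 90.00 m³/s.
V = ΣQ_DR · Δt = 90.00 × 3600 s = 3.240 × 10^5 m³.
Over A = 4.92 km², depth = V / A = 65.9 mm.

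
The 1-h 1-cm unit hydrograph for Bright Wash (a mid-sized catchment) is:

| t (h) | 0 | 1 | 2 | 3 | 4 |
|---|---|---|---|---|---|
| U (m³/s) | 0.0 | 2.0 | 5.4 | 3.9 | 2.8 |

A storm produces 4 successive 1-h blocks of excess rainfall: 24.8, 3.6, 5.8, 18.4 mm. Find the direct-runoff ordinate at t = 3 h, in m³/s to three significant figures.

Q ≈ 12.8 m³/s

By discrete convolution, Q_j = Σ (P_i / 10 mm) · U_{j−i}.
At t = 3 h (j=3): Q = (24.8/10)·3.9 + (3.6/10)·5.4 + (5.8/10)·2.0 + (18.4/10)·0.0 = 12.8 m³/s.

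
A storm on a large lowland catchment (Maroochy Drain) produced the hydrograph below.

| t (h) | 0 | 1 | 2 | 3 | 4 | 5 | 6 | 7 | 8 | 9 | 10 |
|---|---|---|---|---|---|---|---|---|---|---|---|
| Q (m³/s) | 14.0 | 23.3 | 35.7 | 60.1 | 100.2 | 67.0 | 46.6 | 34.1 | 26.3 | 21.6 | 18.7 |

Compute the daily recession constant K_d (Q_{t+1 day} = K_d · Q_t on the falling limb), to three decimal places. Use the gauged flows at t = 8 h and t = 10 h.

K_d ≈ 0.017

Between t = 8 h and t = 10 h the flow falls from 26.3 to 18.7 m³/s over 2×1 h = 2 h.
Per-interval ratio K = (18.7/26.3)^(1/2) = 0.8432; K_d = K^(24/1) = 0.017.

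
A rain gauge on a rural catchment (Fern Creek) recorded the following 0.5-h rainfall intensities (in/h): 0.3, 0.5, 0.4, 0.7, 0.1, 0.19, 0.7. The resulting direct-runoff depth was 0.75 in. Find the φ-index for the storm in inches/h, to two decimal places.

Only the 5 blocks with intensity above φ contribute runoff: 0.3, 0.5, 0.4, 0.7, 0.7 in/h.
Σ(I−φ)·Δt = d  ⇒  (0.3+0.5+0.4+0.7+0.7 − 5φ)·0.5 = 0.75
φ = (2.600 − 0.75/0.5) / 5 = 0.22 in/h.

φ ≈ 0.22 in/h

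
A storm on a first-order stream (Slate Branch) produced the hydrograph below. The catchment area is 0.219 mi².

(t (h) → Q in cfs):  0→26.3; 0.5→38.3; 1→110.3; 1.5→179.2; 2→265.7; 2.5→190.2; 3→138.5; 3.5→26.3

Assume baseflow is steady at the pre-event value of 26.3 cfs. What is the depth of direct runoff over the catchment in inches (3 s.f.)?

Direct runoff: 0.0, 12.0, 84.0, 152.9, 239.4, 163.9, 112.2, 0.0 cfs; ΣQ_DR = 764.4 cfs.
V = ΣQ_DR · Δt = 764.4 × 1800 s = 1.376 × 10^6 ft³.
Over A = 0.219 mi², depth = V / A = 2.70 in.

d ≈ 2.70 in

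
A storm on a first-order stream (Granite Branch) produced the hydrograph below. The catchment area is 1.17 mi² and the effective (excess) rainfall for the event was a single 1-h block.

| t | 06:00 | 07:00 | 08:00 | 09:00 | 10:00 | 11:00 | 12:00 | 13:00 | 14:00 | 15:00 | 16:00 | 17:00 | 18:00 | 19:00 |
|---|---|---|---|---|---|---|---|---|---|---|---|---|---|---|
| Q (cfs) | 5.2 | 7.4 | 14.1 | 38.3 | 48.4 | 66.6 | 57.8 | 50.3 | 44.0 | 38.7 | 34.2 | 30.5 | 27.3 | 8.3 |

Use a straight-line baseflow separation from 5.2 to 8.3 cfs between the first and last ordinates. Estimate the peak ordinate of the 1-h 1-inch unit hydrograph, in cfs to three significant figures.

U_p ≈ 121 cfs

Direct runoff: 0.00, 1.96, 8.42, 32.38, 42.25, 60.21, 51.17, 43.43, 36.89, 31.35, 26.62, 22.68, 19.24, 0.00 cfs; ΣQ_DR = 376.6 cfs, peak = 60.21 cfs.
Runoff depth d = ΣQ_DR·Δt / A = 376.6 × 3600 / (1.17 mi²) = 0.4988 in.
The 1-inch UH is the DRH scaled by (1 in)/d, so U_p = 60.21 × 1/0.4988 = 121 cfs.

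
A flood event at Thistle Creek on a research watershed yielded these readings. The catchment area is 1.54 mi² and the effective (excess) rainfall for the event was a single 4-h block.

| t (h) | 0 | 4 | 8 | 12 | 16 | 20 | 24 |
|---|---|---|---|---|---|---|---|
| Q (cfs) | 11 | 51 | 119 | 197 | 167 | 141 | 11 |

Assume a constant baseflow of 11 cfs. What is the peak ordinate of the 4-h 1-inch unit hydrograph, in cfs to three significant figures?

Direct runoff: 0.0, 40.0, 108.0, 186.0, 156.0, 130.0, 0.0 cfs; ΣQ_DR = 620.0 cfs, peak = 186.0 cfs.
Runoff depth d = ΣQ_DR·Δt / A = 620.0 × 14400 / (1.54 mi²) = 2.495 in.
The 1-inch UH is the DRH scaled by (1 in)/d, so U_p = 186.0 × 1/2.495 = 74.5 cfs.

U_p ≈ 74.5 cfs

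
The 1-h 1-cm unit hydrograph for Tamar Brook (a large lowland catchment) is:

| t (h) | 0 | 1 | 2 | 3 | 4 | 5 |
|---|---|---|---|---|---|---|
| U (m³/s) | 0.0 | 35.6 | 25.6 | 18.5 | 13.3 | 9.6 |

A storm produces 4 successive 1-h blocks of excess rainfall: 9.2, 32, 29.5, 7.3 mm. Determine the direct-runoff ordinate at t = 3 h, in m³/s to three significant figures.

By discrete convolution, Q_j = Σ (P_i / 10 mm) · U_{j−i}.
At t = 3 h (j=3): Q = (9.2/10)·18.5 + (32/10)·25.6 + (29.5/10)·35.6 + (7.3/10)·0.0 = 204 m³/s.

Q ≈ 204 m³/s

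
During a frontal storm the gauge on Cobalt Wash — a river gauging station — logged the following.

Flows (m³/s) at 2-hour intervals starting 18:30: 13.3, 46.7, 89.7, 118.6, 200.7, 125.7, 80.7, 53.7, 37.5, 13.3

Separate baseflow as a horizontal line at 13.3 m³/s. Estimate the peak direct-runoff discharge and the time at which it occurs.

Q_p = 187.4 m³/s at t = 02:30

Subtracting baseflow gives direct-runoff ordinates: 0.0, 33.4, 76.4, 105.3, 187.4, 112.4, 67.4, 40.4, 24.2, 0.0 m³/s.
The maximum is 187.4 m³/s, occurring at the reading for t = 02:30.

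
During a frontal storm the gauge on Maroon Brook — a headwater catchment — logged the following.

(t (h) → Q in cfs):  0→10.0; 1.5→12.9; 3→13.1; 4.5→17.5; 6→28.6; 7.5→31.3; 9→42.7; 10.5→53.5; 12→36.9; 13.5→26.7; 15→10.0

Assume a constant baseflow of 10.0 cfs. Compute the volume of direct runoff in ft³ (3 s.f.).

V ≈ 9.35 × 10^5 ft³

Direct-runoff ordinates (Q − Q_b): 0.0, 2.9, 3.1, 7.5, 18.6, 21.3, 32.7, 43.5, 26.9, 16.7, 0.0 cfs.
ΣQ_DR = 173.2 cfs.
With Δt = 1.5 h = 5400 s, V = ΣQ_DR · Δt = 173.2 × 5400 = 9.35 × 10^5 ft³.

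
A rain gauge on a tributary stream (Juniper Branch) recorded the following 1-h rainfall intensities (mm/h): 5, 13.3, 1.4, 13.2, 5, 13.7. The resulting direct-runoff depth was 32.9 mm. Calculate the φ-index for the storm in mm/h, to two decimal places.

Only the 5 blocks with intensity above φ contribute runoff: 5, 13.3, 13.2, 5, 13.7 mm/h.
Σ(I−φ)·Δt = d  ⇒  (5+13.3+13.2+5+13.7 − 5φ)·1 = 32.9
φ = (50.20 − 32.9/1) / 5 = 3.46 mm/h.

φ ≈ 3.46 mm/h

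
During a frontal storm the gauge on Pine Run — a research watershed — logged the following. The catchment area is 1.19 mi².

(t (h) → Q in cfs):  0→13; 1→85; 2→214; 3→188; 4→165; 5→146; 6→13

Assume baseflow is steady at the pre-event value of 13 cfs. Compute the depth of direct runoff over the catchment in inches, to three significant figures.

Direct runoff: 0.0, 72.0, 201.0, 175.0, 152.0, 133.0, 0.0 cfs; ΣQ_DR = 733.0 cfs.
V = ΣQ_DR · Δt = 733.0 × 3600 s = 2.639 × 10^6 ft³.
Over A = 1.19 mi², depth = V / A = 0.954 in.

d ≈ 0.954 in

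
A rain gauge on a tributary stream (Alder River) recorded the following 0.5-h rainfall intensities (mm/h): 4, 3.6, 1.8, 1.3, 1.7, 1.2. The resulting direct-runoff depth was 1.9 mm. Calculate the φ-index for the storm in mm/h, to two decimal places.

Only the 2 blocks with intensity above φ contribute runoff: 4, 3.6 mm/h.
Σ(I−φ)·Δt = d  ⇒  (4+3.6 − 2φ)·0.5 = 1.9
φ = (7.600 − 1.9/0.5) / 2 = 1.90 mm/h.

φ ≈ 1.90 mm/h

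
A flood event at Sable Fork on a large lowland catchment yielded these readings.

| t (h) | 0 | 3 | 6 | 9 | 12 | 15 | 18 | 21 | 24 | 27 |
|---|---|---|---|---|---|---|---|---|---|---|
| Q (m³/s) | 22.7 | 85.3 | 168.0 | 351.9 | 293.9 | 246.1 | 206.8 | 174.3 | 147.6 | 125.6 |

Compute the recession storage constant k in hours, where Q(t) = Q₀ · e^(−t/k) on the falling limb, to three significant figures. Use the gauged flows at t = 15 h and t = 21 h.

k ≈ 17.4 h

On the falling limb, Q drops from 246.1 to 174.3 m³/s between t = 15 h and t = 21 h (Δt = 6 h).
k = −Δt / ln(Q₂/Q₁) = −6 / ln(174.3/246.1) = 17.4 h.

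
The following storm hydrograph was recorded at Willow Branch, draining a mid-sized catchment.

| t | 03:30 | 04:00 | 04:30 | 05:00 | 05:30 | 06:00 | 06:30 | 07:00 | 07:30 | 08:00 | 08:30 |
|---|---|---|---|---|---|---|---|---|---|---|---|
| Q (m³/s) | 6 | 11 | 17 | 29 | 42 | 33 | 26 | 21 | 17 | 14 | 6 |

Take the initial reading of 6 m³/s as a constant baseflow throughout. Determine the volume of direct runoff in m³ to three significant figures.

V ≈ 2.81 × 10^5 m³

Direct-runoff ordinates (Q − Q_b): 0.0, 5.0, 11.0, 23.0, 36.0, 27.0, 20.0, 15.0, 11.0, 8.0, 0.0 m³/s.
ΣQ_DR = 156.0 m³/s.
With Δt = 0.5 h = 1800 s, V = ΣQ_DR · Δt = 156.0 × 1800 = 2.81 × 10^5 m³.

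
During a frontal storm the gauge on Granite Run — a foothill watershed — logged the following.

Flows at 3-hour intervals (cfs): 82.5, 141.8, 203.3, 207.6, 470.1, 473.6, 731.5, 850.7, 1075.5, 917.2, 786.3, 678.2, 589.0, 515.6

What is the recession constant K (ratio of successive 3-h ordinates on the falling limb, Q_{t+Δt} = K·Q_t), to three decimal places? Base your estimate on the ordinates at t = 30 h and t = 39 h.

Using the recession-limb readings at t = 30 h and t = 39 h: Q falls from 786.3 to 515.6 cfs over 3 intervals.
K = (Q₂/Q₁)^(1/3) = (515.6/786.3)^(1/3) = 0.869.

K ≈ 0.869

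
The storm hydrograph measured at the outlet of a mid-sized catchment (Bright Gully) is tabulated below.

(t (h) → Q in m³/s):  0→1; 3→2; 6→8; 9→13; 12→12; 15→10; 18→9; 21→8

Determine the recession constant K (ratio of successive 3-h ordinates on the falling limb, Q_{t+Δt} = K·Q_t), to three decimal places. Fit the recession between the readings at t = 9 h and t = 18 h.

Using the recession-limb readings at t = 9 h and t = 18 h: Q falls from 13 to 9 m³/s over 3 intervals.
K = (Q₂/Q₁)^(1/3) = (9/13)^(1/3) = 0.885.

K ≈ 0.885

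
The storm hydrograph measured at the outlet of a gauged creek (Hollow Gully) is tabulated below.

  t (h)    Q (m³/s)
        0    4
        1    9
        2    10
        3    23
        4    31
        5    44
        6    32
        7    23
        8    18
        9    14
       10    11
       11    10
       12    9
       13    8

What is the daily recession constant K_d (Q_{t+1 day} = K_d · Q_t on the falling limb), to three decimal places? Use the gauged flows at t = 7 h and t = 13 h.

K_d ≈ 0.015

Between t = 7 h and t = 13 h the flow falls from 23 to 8 m³/s over 6×1 h = 6 h.
Per-interval ratio K = (8/23)^(1/6) = 0.8386; K_d = K^(24/1) = 0.015.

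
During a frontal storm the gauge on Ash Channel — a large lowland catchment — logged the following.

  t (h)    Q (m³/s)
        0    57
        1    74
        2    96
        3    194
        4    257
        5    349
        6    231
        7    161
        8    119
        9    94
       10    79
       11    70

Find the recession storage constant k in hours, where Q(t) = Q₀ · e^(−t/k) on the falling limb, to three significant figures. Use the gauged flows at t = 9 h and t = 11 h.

On the falling limb, Q drops from 94 to 70 m³/s between t = 9 h and t = 11 h (Δt = 2 h).
k = −Δt / ln(Q₂/Q₁) = −2 / ln(70/94) = 6.78 h.

k ≈ 6.78 h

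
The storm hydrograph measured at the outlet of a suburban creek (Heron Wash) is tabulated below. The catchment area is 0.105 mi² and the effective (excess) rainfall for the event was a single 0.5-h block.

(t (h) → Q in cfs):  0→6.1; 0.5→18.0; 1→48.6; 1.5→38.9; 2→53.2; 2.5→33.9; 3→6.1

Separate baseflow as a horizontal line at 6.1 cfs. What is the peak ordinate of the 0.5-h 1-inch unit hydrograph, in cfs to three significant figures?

Direct runoff: 0.0, 11.9, 42.5, 32.8, 47.1, 27.8, 0.0 cfs; ΣQ_DR = 162.1 cfs, peak = 47.1 cfs.
Runoff depth d = ΣQ_DR·Δt / A = 162.1 × 1800 / (0.105 mi²) = 1.196 in.
The 1-inch UH is the DRH scaled by (1 in)/d, so U_p = 47.1 × 1/1.196 = 39.4 cfs.

U_p ≈ 39.4 cfs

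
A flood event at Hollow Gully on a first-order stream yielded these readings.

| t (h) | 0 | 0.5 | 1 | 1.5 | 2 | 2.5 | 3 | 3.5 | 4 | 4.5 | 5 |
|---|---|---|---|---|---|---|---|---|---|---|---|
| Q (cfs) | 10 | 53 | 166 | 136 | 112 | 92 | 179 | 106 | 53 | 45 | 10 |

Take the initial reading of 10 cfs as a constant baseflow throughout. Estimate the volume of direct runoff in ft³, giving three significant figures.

Direct-runoff ordinates (Q − Q_b): 0.0, 43.0, 156.0, 126.0, 102.0, 82.0, 169.0, 96.0, 43.0, 35.0, 0.0 cfs.
ΣQ_DR = 852.0 cfs.
With Δt = 0.5 h = 1800 s, V = ΣQ_DR · Δt = 852.0 × 1800 = 1.53 × 10^6 ft³.

V ≈ 1.53 × 10^6 ft³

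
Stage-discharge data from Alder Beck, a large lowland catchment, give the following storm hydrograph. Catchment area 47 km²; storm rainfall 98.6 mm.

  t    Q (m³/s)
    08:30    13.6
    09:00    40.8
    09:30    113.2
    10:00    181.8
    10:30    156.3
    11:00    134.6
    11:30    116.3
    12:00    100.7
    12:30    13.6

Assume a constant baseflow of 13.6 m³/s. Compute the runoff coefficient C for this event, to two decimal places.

ΣQ_DR = 748.5 m³/s; V = ΣQ_DR·Δt = 1.347 × 10^6 m³.
Runoff depth d = V / A = 28.67 mm.
C = d / P = 28.67 / 98.6 = 0.29.

C ≈ 0.29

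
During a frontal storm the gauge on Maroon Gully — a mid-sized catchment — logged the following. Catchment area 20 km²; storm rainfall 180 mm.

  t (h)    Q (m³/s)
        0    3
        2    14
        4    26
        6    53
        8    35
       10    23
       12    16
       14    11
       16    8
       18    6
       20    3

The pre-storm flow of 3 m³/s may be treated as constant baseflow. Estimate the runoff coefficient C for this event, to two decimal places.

ΣQ_DR = 165.0 m³/s; V = ΣQ_DR·Δt = 1.188 × 10^6 m³.
Runoff depth d = V / A = 59.40 mm.
C = d / P = 59.40 / 180 = 0.33.

C ≈ 0.33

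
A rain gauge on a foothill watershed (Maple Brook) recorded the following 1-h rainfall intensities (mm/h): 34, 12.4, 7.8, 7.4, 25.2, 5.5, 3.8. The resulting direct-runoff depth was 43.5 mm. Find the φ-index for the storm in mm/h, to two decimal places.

φ ≈ 9.37 mm/h

Only the 3 blocks with intensity above φ contribute runoff: 34, 12.4, 25.2 mm/h.
Σ(I−φ)·Δt = d  ⇒  (34+12.4+25.2 − 3φ)·1 = 43.5
φ = (71.60 − 43.5/1) / 3 = 9.37 mm/h.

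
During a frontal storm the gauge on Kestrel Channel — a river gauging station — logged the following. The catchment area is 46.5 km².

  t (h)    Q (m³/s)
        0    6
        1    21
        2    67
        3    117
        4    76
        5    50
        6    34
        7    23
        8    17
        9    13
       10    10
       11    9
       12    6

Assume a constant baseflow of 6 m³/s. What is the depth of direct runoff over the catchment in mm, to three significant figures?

Direct runoff: 0.0, 15.0, 61.0, 111.0, 70.0, 44.0, 28.0, 17.0, 11.0, 7.0, 4.0, 3.0, 0.0 m³/s; ΣQ_DR = 371.0 m³/s.
V = ΣQ_DR · Δt = 371.0 × 3600 s = 1.336 × 10^6 m³.
Over A = 46.5 km², depth = V / A = 28.7 mm.

d ≈ 28.7 mm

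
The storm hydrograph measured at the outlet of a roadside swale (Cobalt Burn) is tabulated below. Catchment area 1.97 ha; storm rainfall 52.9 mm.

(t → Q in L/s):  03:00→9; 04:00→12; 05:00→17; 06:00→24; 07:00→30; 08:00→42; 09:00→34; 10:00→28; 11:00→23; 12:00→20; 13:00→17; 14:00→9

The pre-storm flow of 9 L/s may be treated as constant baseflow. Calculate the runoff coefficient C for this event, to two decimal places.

C ≈ 0.54

ΣQ_DR = 157.0 L/s; V = ΣQ_DR·Δt = 5.652 × 10^5 L.
Runoff depth d = V / A = 28.69 mm.
C = d / P = 28.69 / 52.9 = 0.54.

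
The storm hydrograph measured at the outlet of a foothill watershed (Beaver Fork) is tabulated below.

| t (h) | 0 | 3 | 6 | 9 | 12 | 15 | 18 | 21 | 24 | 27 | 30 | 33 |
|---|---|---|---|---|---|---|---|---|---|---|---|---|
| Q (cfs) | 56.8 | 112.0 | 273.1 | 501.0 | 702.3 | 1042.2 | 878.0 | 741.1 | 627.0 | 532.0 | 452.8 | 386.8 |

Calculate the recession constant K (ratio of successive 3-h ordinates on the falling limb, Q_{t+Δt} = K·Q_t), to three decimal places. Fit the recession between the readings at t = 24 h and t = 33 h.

Using the recession-limb readings at t = 24 h and t = 33 h: Q falls from 627.0 to 386.8 cfs over 3 intervals.
K = (Q₂/Q₁)^(1/3) = (386.8/627.0)^(1/3) = 0.851.

K ≈ 0.851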